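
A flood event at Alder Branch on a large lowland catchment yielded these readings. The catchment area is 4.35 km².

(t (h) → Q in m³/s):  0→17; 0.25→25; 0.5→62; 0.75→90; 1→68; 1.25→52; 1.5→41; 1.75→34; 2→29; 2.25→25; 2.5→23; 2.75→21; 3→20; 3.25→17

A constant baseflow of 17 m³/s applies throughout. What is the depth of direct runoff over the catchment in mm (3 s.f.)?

Direct runoff: 0.0, 8.0, 45.0, 73.0, 51.0, 35.0, 24.0, 17.0, 12.0, 8.0, 6.0, 4.0, 3.0, 0.0 m³/s; ΣQ_DR = 286.0 m³/s.
V = ΣQ_DR · Δt = 286.0 × 900 s = 2.574 × 10^5 m³.
Over A = 4.35 km², depth = V / A = 59.2 mm.

d ≈ 59.2 mm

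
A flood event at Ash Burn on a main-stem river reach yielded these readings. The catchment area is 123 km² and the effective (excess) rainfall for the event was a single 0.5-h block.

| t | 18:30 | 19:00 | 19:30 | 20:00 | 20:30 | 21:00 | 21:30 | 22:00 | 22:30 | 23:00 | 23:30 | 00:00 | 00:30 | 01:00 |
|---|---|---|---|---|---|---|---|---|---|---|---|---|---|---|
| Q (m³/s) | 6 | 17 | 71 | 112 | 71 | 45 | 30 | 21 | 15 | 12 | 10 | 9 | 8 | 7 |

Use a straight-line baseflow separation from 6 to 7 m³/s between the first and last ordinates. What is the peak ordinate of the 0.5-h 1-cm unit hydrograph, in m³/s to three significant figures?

Direct runoff: 0.00, 10.92, 64.85, 105.77, 64.69, 38.62, 23.54, 14.46, 8.38, 5.31, 3.23, 2.15, 1.08, 0.00 m³/s; ΣQ_DR = 343.0 m³/s, peak = 105.77 m³/s.
Runoff depth d = ΣQ_DR·Δt / A = 343.0 × 1800 / (123 km²) = 5.020 mm.
The 1-cm UH is the DRH scaled by (10 mm)/d, so U_p = 105.77 × 10/5.020 = 211 m³/s.

U_p ≈ 211 m³/s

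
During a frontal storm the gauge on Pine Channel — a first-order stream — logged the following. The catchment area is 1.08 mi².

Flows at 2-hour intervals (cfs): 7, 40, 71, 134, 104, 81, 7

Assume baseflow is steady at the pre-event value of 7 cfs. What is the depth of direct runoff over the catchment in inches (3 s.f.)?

Direct runoff: 0.0, 33.0, 64.0, 127.0, 97.0, 74.0, 0.0 cfs; ΣQ_DR = 395.0 cfs.
V = ΣQ_DR · Δt = 395.0 × 7200 s = 2.844 × 10^6 ft³.
Over A = 1.08 mi², depth = V / A = 1.13 in.

d ≈ 1.13 in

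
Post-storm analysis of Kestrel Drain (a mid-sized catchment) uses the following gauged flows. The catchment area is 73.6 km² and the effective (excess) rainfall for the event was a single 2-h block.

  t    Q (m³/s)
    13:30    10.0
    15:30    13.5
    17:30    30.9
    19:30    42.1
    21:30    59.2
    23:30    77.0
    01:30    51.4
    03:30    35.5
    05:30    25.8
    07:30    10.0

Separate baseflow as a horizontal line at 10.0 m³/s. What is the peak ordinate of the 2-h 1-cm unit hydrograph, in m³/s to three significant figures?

U_p ≈ 26.8 m³/s

Direct runoff: 0.0, 3.5, 20.9, 32.1, 49.2, 67.0, 41.4, 25.5, 15.8, 0.0 m³/s; ΣQ_DR = 255.4 m³/s, peak = 67.0 m³/s.
Runoff depth d = ΣQ_DR·Δt / A = 255.4 × 7200 / (73.6 km²) = 24.98 mm.
The 1-cm UH is the DRH scaled by (10 mm)/d, so U_p = 67.0 × 10/24.98 = 26.8 m³/s.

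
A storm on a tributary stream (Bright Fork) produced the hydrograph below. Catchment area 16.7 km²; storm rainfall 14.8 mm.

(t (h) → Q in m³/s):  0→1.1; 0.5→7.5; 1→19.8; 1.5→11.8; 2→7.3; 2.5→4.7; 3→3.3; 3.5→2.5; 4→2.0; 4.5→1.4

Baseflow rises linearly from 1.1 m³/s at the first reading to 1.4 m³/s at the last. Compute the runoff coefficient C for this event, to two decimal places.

C ≈ 0.36

ΣQ_DR = 48.90 m³/s; V = ΣQ_DR·Δt = 88020 m³.
Runoff depth d = V / A = 5.271 mm.
C = d / P = 5.271 / 14.8 = 0.36.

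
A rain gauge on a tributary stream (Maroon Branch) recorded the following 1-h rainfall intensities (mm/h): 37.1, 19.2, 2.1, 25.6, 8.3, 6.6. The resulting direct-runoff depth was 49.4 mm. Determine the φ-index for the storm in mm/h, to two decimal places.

Only the 3 blocks with intensity above φ contribute runoff: 37.1, 19.2, 25.6 mm/h.
Σ(I−φ)·Δt = d  ⇒  (37.1+19.2+25.6 − 3φ)·1 = 49.4
φ = (81.90 − 49.4/1) / 3 = 10.83 mm/h.

φ ≈ 10.83 mm/h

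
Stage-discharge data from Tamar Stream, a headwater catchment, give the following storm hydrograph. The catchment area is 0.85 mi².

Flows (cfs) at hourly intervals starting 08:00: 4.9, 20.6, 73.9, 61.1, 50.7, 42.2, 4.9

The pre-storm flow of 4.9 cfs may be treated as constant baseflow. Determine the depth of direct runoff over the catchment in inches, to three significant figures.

d ≈ 0.408 in

Direct runoff: 0.0, 15.7, 69.0, 56.2, 45.8, 37.3, 0.0 cfs; ΣQ_DR = 224.0 cfs.
V = ΣQ_DR · Δt = 224.0 × 3600 s = 8.064 × 10^5 ft³.
Over A = 0.85 mi², depth = V / A = 0.408 in.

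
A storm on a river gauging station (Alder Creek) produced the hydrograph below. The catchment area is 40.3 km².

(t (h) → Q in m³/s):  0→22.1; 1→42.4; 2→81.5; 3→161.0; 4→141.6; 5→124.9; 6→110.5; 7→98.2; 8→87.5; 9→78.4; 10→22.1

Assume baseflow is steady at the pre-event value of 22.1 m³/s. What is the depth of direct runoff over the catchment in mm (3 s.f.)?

Direct runoff: 0.0, 20.3, 59.4, 138.9, 119.5, 102.8, 88.4, 76.1, 65.4, 56.3, 0.0 m³/s; ΣQ_DR = 727.1 m³/s.
V = ΣQ_DR · Δt = 727.1 × 3600 s = 2.618 × 10^6 m³.
Over A = 40.3 km², depth = V / A = 65.0 mm.

d ≈ 65.0 mm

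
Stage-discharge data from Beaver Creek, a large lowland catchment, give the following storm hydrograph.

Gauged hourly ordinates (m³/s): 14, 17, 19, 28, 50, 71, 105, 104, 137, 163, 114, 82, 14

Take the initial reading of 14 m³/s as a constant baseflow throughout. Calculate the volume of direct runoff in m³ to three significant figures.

V ≈ 2.65 × 10^6 m³

Direct-runoff ordinates (Q − Q_b): 0.0, 3.0, 5.0, 14.0, 36.0, 57.0, 91.0, 90.0, 123.0, 149.0, 100.0, 68.0, 0.0 m³/s.
ΣQ_DR = 736.0 m³/s.
With Δt = 1 h = 3600 s, V = ΣQ_DR · Δt = 736.0 × 3600 = 2.65 × 10^6 m³.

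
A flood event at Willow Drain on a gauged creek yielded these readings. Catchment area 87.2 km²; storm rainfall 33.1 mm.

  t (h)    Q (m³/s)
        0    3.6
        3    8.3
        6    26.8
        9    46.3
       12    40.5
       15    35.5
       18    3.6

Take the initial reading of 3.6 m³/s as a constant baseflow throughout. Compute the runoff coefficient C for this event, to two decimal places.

C ≈ 0.52

ΣQ_DR = 139.4 m³/s; V = ΣQ_DR·Δt = 1.506 × 10^6 m³.
Runoff depth d = V / A = 17.27 mm.
C = d / P = 17.27 / 33.1 = 0.52.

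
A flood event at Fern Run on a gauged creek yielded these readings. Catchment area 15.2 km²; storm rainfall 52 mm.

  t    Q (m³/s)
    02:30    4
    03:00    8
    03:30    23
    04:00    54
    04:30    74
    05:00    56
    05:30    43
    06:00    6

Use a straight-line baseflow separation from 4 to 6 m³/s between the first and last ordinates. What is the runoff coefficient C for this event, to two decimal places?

ΣQ_DR = 228.0 m³/s; V = ΣQ_DR·Δt = 4.104 × 10^5 m³.
Runoff depth d = V / A = 27.00 mm.
C = d / P = 27.00 / 52 = 0.52.

C ≈ 0.52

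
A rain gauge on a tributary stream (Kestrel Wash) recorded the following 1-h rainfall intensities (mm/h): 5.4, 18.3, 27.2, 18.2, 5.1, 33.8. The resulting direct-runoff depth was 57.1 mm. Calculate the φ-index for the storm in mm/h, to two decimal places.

φ ≈ 10.10 mm/h

Only the 4 blocks with intensity above φ contribute runoff: 18.3, 27.2, 18.2, 33.8 mm/h.
Σ(I−φ)·Δt = d  ⇒  (18.3+27.2+18.2+33.8 − 4φ)·1 = 57.1
φ = (97.50 − 57.1/1) / 4 = 10.10 mm/h.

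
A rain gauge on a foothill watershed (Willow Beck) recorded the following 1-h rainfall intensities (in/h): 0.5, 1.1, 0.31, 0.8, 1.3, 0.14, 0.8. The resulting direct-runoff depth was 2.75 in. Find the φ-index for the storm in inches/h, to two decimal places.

φ ≈ 0.35 in/h

Only the 5 blocks with intensity above φ contribute runoff: 0.5, 1.1, 0.8, 1.3, 0.8 in/h.
Σ(I−φ)·Δt = d  ⇒  (0.5+1.1+0.8+1.3+0.8 − 5φ)·1 = 2.75
φ = (4.500 − 2.75/1) / 5 = 0.35 in/h.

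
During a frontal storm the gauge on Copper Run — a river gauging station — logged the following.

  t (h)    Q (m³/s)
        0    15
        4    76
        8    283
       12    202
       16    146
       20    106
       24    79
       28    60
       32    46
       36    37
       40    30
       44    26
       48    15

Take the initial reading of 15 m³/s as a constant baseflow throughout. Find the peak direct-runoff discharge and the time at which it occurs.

Q_p = 268.0 m³/s at t = 8 h

Subtracting baseflow gives direct-runoff ordinates: 0.0, 61.0, 268.0, 187.0, 131.0, 91.0, 64.0, 45.0, 31.0, 22.0, 15.0, 11.0, 0.0 m³/s.
The maximum is 268.0 m³/s, occurring at the reading for t = 8 h.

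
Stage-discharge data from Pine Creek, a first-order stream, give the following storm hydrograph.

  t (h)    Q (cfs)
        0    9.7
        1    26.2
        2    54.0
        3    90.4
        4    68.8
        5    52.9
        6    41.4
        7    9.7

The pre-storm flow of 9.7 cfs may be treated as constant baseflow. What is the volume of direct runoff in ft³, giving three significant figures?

V ≈ 9.92 × 10^5 ft³

Direct-runoff ordinates (Q − Q_b): 0.0, 16.5, 44.3, 80.7, 59.1, 43.2, 31.7, 0.0 cfs.
ΣQ_DR = 275.5 cfs.
With Δt = 1 h = 3600 s, V = ΣQ_DR · Δt = 275.5 × 3600 = 9.92 × 10^5 ft³.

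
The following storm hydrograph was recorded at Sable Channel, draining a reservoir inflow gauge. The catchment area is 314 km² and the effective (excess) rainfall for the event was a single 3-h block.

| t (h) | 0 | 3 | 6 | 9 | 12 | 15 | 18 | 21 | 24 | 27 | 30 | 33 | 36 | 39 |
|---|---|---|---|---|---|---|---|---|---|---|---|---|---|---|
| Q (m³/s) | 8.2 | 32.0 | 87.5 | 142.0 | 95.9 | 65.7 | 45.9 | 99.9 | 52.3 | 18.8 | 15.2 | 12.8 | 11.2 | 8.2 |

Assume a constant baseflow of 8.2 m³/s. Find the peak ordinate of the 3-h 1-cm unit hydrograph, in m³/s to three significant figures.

Direct runoff: 0.0, 23.8, 79.3, 133.8, 87.7, 57.5, 37.7, 91.7, 44.1, 10.6, 7.0, 4.6, 3.0, 0.0 m³/s; ΣQ_DR = 580.8 m³/s, peak = 133.8 m³/s.
Runoff depth d = ΣQ_DR·Δt / A = 580.8 × 10800 / (314 km²) = 19.98 mm.
The 1-cm UH is the DRH scaled by (10 mm)/d, so U_p = 133.8 × 10/19.98 = 67.0 m³/s.

U_p ≈ 67.0 m³/s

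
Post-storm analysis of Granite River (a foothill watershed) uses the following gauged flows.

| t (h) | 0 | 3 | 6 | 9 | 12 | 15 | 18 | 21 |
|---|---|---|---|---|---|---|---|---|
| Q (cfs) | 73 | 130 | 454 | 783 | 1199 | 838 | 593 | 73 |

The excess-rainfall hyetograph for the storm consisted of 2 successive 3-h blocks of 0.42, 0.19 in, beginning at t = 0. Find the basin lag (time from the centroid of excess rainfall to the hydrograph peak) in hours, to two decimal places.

Centroid of excess rainfall: t_c = Σ P_i·t̄_i / ΣP_i = 2.4344 h (block centres at 1.5, 4.5 h).
Hydrograph peak occurs at t = 12 h, so basin lag t_L = 12 − 2.4344 = 9.57 h.

t_L ≈ 9.57 h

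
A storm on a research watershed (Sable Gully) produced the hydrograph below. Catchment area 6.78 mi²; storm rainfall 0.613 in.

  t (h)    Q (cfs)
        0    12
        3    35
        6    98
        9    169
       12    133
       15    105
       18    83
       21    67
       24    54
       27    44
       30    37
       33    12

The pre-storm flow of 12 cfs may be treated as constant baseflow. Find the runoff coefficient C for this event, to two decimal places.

C ≈ 0.79

ΣQ_DR = 705.0 cfs; V = ΣQ_DR·Δt = 7.614 × 10^6 ft³.
Runoff depth d = V / A = 0.4834 in.
C = d / P = 0.4834 / 0.613 = 0.79.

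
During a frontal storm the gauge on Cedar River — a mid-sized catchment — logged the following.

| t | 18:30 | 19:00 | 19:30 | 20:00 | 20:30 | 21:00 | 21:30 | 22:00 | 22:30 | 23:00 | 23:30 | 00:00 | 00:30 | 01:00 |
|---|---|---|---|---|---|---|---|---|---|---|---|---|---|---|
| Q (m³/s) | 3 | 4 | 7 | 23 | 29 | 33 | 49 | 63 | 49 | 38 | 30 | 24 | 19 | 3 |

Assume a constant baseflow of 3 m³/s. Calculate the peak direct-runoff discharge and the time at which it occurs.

Q_p = 60.0 m³/s at t = 22:00

Subtracting baseflow gives direct-runoff ordinates: 0.0, 1.0, 4.0, 20.0, 26.0, 30.0, 46.0, 60.0, 46.0, 35.0, 27.0, 21.0, 16.0, 0.0 m³/s.
The maximum is 60.0 m³/s, occurring at the reading for t = 22:00.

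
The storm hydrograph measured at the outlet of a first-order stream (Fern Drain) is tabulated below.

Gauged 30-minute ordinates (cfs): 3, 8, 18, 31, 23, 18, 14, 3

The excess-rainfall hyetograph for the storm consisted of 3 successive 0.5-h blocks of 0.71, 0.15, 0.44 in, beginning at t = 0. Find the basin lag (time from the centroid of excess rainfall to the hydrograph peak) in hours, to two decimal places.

t_L ≈ 0.85 h

Centroid of excess rainfall: t_c = Σ P_i·t̄_i / ΣP_i = 0.6462 h (block centres at 0.25, 0.75, 1.25 h).
Hydrograph peak occurs at t = 1.5 h, so basin lag t_L = 1.5 − 0.6462 = 0.85 h.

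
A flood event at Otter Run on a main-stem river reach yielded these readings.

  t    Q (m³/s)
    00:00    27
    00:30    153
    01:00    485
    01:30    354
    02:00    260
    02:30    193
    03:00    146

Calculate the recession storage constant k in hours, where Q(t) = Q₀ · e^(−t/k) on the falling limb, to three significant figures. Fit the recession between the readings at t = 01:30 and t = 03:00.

k ≈ 1.69 h

On the falling limb, Q drops from 354 to 146 m³/s between t = 01:30 and t = 03:00 (Δt = 1.5 h).
k = −Δt / ln(Q₂/Q₁) = −1.5 / ln(146/354) = 1.69 h.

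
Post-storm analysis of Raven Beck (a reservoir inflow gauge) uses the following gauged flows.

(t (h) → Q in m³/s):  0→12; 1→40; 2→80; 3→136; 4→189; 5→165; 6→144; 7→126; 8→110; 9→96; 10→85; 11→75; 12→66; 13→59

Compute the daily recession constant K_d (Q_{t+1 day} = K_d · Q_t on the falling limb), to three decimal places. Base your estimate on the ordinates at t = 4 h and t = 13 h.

K_d ≈ 0.045

Between t = 4 h and t = 13 h the flow falls from 189 to 59 m³/s over 9×1 h = 9 h.
Per-interval ratio K = (59/189)^(1/9) = 0.8787; K_d = K^(24/1) = 0.045.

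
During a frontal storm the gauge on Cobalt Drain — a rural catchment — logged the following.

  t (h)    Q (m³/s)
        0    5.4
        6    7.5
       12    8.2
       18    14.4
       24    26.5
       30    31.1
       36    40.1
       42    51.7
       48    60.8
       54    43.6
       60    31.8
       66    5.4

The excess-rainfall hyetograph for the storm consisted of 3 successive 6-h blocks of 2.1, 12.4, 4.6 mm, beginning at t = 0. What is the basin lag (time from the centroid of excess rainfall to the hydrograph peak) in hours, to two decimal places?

Centroid of excess rainfall: t_c = Σ P_i·t̄_i / ΣP_i = 9.7853 h (block centres at 3, 9, 15 h).
Hydrograph peak occurs at t = 48 h, so basin lag t_L = 48 − 9.7853 = 38.21 h.

t_L ≈ 38.21 h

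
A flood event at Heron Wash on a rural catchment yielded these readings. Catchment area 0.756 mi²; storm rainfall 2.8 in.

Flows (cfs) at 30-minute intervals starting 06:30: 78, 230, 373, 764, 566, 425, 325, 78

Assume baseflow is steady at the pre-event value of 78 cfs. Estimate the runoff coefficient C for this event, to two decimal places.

ΣQ_DR = 2215 cfs; V = ΣQ_DR·Δt = 3.987 × 10^6 ft³.
Runoff depth d = V / A = 2.270 in.
C = d / P = 2.270 / 2.8 = 0.81.

C ≈ 0.81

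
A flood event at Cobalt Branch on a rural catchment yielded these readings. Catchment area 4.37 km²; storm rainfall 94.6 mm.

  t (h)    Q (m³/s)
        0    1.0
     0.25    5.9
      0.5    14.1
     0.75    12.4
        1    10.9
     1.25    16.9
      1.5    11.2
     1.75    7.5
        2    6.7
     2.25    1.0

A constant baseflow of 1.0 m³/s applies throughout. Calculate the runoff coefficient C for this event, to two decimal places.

C ≈ 0.17

ΣQ_DR = 77.60 m³/s; V = ΣQ_DR·Δt = 69840 m³.
Runoff depth d = V / A = 15.98 mm.
C = d / P = 15.98 / 94.6 = 0.17.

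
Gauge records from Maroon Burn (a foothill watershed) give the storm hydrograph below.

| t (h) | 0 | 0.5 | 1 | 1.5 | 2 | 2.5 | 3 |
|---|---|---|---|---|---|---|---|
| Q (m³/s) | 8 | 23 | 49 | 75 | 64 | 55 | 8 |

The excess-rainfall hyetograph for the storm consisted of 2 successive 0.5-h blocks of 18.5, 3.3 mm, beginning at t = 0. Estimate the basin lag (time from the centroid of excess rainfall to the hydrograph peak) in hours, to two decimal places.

t_L ≈ 1.17 h

Centroid of excess rainfall: t_c = Σ P_i·t̄_i / ΣP_i = 0.3257 h (block centres at 0.25, 0.75 h).
Hydrograph peak occurs at t = 1.5 h, so basin lag t_L = 1.5 − 0.3257 = 1.17 h.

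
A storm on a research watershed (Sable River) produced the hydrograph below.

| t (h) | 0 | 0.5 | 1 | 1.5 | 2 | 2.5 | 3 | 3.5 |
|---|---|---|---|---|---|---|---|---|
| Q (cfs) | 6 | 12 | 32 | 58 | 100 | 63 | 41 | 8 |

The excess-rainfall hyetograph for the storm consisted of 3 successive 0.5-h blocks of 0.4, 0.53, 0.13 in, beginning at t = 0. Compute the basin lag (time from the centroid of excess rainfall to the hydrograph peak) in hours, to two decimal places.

t_L ≈ 1.38 h

Centroid of excess rainfall: t_c = Σ P_i·t̄_i / ΣP_i = 0.6226 h (block centres at 0.25, 0.75, 1.25 h).
Hydrograph peak occurs at t = 2 h, so basin lag t_L = 2 − 0.6226 = 1.38 h.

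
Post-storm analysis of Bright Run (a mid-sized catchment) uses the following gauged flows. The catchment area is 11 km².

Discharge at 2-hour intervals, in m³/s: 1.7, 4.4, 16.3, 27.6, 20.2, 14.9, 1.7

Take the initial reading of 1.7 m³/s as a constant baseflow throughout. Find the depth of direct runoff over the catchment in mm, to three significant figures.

d ≈ 49.0 mm

Direct runoff: 0.0, 2.7, 14.6, 25.9, 18.5, 13.2, 0.0 m³/s; ΣQ_DR = 74.90 m³/s.
V = ΣQ_DR · Δt = 74.90 × 7200 s = 5.393 × 10^5 m³.
Over A = 11 km², depth = V / A = 49.0 mm.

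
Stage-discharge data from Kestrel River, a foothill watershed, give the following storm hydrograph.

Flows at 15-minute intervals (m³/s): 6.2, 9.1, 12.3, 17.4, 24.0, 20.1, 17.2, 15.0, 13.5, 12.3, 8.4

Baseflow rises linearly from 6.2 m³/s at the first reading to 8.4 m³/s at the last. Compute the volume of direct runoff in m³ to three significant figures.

V ≈ 67700 m³

Direct-runoff ordinates (Q − Q_b): 0.00, 2.68, 5.66, 10.54, 16.92, 12.80, 9.68, 7.26, 5.54, 4.12, 0.00 m³/s.
ΣQ_DR = 75.20 m³/s.
With Δt = 0.25 h = 900 s, V = ΣQ_DR · Δt = 75.20 × 900 = 67700 m³.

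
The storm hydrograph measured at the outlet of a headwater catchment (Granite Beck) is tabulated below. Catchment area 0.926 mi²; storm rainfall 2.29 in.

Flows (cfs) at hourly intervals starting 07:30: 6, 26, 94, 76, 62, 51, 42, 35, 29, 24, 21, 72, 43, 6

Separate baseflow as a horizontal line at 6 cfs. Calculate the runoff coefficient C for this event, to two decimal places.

ΣQ_DR = 503.0 cfs; V = ΣQ_DR·Δt = 1.811 × 10^6 ft³.
Runoff depth d = V / A = 0.8417 in.
C = d / P = 0.8417 / 2.29 = 0.37.

C ≈ 0.37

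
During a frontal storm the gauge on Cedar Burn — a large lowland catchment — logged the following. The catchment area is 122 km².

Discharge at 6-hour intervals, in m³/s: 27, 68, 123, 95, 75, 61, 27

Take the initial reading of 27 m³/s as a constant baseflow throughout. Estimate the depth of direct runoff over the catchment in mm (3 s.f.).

d ≈ 50.8 mm

Direct runoff: 0.0, 41.0, 96.0, 68.0, 48.0, 34.0, 0.0 m³/s; ΣQ_DR = 287.0 m³/s.
V = ΣQ_DR · Δt = 287.0 × 21600 s = 6.199 × 10^6 m³.
Over A = 122 km², depth = V / A = 50.8 mm.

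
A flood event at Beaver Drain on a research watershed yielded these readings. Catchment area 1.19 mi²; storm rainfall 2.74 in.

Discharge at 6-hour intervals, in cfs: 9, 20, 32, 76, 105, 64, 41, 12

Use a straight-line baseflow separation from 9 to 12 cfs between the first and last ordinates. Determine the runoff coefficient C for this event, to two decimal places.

ΣQ_DR = 275.0 cfs; V = ΣQ_DR·Δt = 5.940 × 10^6 ft³.
Runoff depth d = V / A = 2.149 in.
C = d / P = 2.149 / 2.74 = 0.78.

C ≈ 0.78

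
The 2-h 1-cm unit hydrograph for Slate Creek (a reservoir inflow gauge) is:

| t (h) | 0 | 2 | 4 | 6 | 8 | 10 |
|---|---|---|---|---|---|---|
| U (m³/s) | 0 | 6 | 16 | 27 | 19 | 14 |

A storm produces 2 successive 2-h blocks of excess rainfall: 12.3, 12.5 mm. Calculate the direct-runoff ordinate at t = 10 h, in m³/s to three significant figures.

Q ≈ 41.0 m³/s

By discrete convolution, Q_j = Σ (P_i / 10 mm) · U_{j−i}.
At t = 10 h (j=5): Q = (12.3/10)·14 + (12.5/10)·19 = 41.0 m³/s.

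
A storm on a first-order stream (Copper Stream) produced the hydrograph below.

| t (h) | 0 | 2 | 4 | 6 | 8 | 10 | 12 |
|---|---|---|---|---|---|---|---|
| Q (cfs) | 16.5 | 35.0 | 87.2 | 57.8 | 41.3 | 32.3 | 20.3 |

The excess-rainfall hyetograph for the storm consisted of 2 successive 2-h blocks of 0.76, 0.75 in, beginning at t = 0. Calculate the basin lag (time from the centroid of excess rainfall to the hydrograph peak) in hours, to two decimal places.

t_L ≈ 2.01 h

Centroid of excess rainfall: t_c = Σ P_i·t̄_i / ΣP_i = 1.9934 h (block centres at 1, 3 h).
Hydrograph peak occurs at t = 4 h, so basin lag t_L = 4 − 1.9934 = 2.01 h.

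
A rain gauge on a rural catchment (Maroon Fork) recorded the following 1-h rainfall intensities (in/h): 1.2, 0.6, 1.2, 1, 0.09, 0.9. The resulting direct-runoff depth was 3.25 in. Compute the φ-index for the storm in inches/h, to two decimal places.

Only the 5 blocks with intensity above φ contribute runoff: 1.2, 0.6, 1.2, 1, 0.9 in/h.
Σ(I−φ)·Δt = d  ⇒  (1.2+0.6+1.2+1+0.9 − 5φ)·1 = 3.25
φ = (4.900 − 3.25/1) / 5 = 0.33 in/h.

φ ≈ 0.33 in/h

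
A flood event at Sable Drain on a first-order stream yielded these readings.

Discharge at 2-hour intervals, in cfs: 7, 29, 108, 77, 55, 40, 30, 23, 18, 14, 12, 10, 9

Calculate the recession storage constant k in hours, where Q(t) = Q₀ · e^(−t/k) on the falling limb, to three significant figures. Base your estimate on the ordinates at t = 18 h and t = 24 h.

On the falling limb, Q drops from 14 to 9 cfs between t = 18 h and t = 24 h (Δt = 6 h).
k = −Δt / ln(Q₂/Q₁) = −6 / ln(9/14) = 13.6 h.

k ≈ 13.6 h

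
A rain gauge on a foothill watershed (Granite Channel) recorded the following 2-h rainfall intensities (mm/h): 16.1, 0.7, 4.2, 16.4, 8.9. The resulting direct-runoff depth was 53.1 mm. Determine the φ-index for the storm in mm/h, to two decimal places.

φ ≈ 4.95 mm/h

Only the 3 blocks with intensity above φ contribute runoff: 16.1, 16.4, 8.9 mm/h.
Σ(I−φ)·Δt = d  ⇒  (16.1+16.4+8.9 − 3φ)·2 = 53.1
φ = (41.40 − 53.1/2) / 3 = 4.95 mm/h.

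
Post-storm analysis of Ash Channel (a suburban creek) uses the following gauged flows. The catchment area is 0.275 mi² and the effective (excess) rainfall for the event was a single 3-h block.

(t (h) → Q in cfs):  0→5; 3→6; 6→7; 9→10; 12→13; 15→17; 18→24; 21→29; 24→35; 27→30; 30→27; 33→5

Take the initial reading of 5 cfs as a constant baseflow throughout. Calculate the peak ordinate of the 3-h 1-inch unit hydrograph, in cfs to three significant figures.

Direct runoff: 0.0, 1.0, 2.0, 5.0, 8.0, 12.0, 19.0, 24.0, 30.0, 25.0, 22.0, 0.0 cfs; ΣQ_DR = 148.0 cfs, peak = 30.0 cfs.
Runoff depth d = ΣQ_DR·Δt / A = 148.0 × 10800 / (0.275 mi²) = 2.502 in.
The 1-inch UH is the DRH scaled by (1 in)/d, so U_p = 30.0 × 1/2.502 = 12.0 cfs.

U_p ≈ 12.0 cfs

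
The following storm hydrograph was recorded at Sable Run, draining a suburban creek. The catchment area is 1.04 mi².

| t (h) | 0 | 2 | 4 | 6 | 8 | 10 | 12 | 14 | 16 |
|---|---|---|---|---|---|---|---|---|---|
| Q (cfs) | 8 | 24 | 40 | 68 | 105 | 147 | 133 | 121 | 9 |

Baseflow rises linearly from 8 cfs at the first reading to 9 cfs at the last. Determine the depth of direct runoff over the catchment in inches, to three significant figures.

d ≈ 1.72 in

Direct runoff: 0.00, 15.88, 31.75, 59.62, 96.50, 138.38, 124.25, 112.12, 0.00 cfs; ΣQ_DR = 578.5 cfs.
V = ΣQ_DR · Δt = 578.5 × 7200 s = 4.165 × 10^6 ft³.
Over A = 1.04 mi², depth = V / A = 1.72 in.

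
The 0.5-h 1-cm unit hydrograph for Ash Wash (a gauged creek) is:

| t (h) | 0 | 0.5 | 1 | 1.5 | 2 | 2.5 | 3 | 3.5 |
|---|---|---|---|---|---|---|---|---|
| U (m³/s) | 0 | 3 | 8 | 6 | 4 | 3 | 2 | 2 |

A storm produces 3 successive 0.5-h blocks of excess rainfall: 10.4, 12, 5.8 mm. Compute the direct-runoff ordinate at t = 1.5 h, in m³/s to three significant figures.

By discrete convolution, Q_j = Σ (P_i / 10 mm) · U_{j−i}.
At t = 1.5 h (j=3): Q = (10.4/10)·6 + (12/10)·8 + (5.8/10)·3 = 17.6 m³/s.

Q ≈ 17.6 m³/s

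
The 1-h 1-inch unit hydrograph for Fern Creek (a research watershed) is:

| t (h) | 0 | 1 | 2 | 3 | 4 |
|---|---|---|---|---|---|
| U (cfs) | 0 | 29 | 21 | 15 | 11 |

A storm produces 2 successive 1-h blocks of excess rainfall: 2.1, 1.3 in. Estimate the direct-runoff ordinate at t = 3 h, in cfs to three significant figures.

Q ≈ 58.8 cfs

By discrete convolution, Q_j = Σ (P_i / 1 in) · U_{j−i}.
At t = 3 h (j=3): Q = (2.1/1)·15 + (1.3/1)·21 = 58.8 cfs.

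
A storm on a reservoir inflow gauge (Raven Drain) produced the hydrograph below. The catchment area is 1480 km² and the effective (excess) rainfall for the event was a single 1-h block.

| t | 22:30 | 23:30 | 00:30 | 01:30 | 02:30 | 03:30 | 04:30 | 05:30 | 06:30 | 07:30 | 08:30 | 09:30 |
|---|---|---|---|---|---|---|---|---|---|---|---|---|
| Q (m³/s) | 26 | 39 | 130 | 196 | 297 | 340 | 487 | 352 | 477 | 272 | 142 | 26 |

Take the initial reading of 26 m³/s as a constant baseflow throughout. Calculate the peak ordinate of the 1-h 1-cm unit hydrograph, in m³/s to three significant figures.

U_p ≈ 767 m³/s

Direct runoff: 0.0, 13.0, 104.0, 170.0, 271.0, 314.0, 461.0, 326.0, 451.0, 246.0, 116.0, 0.0 m³/s; ΣQ_DR = 2472 m³/s, peak = 461.0 m³/s.
Runoff depth d = ΣQ_DR·Δt / A = 2472 × 3600 / (1480 km²) = 6.013 mm.
The 1-cm UH is the DRH scaled by (10 mm)/d, so U_p = 461.0 × 10/6.013 = 767 m³/s.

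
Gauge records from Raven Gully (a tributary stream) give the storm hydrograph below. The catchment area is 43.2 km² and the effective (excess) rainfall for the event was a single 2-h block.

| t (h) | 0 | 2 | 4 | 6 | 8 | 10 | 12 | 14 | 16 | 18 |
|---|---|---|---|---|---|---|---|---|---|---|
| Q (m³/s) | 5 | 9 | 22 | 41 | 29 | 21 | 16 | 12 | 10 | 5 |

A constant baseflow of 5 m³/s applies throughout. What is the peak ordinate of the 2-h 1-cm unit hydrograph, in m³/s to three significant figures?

Direct runoff: 0.0, 4.0, 17.0, 36.0, 24.0, 16.0, 11.0, 7.0, 5.0, 0.0 m³/s; ΣQ_DR = 120.0 m³/s, peak = 36.0 m³/s.
Runoff depth d = ΣQ_DR·Δt / A = 120.0 × 7200 / (43.2 km²) = 20.00 mm.
The 1-cm UH is the DRH scaled by (10 mm)/d, so U_p = 36.0 × 10/20.00 = 18.0 m³/s.

U_p ≈ 18.0 m³/s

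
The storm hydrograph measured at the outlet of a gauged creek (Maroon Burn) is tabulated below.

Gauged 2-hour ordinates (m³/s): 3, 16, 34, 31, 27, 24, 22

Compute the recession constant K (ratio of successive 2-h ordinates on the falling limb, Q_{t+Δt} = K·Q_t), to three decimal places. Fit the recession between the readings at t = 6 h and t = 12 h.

Using the recession-limb readings at t = 6 h and t = 12 h: Q falls from 31 to 22 m³/s over 3 intervals.
K = (Q₂/Q₁)^(1/3) = (22/31)^(1/3) = 0.892.

K ≈ 0.892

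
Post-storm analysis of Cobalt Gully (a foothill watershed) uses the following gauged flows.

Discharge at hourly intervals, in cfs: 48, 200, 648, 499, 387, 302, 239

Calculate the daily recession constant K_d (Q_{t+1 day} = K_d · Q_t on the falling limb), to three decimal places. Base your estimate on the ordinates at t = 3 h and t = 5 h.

Between t = 3 h and t = 5 h the flow falls from 499 to 302 cfs over 2×1 h = 2 h.
Per-interval ratio K = (302/499)^(1/2) = 0.7780; K_d = K^(24/1) = 0.002.

K_d ≈ 0.002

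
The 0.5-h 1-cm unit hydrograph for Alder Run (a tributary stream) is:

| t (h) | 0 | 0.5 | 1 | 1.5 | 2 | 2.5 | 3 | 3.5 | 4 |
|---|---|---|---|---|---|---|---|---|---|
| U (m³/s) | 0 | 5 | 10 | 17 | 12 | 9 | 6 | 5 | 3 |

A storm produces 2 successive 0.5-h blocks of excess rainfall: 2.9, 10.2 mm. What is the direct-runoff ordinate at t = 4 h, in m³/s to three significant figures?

Q ≈ 5.97 m³/s

By discrete convolution, Q_j = Σ (P_i / 10 mm) · U_{j−i}.
At t = 4 h (j=8): Q = (2.9/10)·3 + (10.2/10)·5 = 5.97 m³/s.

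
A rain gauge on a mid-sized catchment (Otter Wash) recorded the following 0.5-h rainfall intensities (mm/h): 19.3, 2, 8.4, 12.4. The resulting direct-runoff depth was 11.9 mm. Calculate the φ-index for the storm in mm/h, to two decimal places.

φ ≈ 5.43 mm/h

Only the 3 blocks with intensity above φ contribute runoff: 19.3, 8.4, 12.4 mm/h.
Σ(I−φ)·Δt = d  ⇒  (19.3+8.4+12.4 − 3φ)·0.5 = 11.9
φ = (40.10 − 11.9/0.5) / 3 = 5.43 mm/h.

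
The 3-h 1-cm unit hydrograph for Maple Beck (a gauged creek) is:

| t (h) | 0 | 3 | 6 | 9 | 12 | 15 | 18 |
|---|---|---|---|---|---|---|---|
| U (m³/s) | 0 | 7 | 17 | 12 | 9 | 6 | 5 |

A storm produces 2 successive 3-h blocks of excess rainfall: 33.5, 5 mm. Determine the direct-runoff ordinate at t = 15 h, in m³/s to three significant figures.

By discrete convolution, Q_j = Σ (P_i / 10 mm) · U_{j−i}.
At t = 15 h (j=5): Q = (33.5/10)·6 + (5/10)·9 = 24.6 m³/s.

Q ≈ 24.6 m³/s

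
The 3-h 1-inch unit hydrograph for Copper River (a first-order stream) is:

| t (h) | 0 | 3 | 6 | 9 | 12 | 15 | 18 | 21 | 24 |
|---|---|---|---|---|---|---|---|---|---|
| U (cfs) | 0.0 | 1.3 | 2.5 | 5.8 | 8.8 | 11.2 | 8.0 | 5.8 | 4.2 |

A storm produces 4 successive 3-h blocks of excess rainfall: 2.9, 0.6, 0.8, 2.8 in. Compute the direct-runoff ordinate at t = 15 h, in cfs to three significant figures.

By discrete convolution, Q_j = Σ (P_i / 1 in) · U_{j−i}.
At t = 15 h (j=5): Q = (2.9/1)·11.2 + (0.6/1)·8.8 + (0.8/1)·5.8 + (2.8/1)·2.5 = 49.4 cfs.

Q ≈ 49.4 cfs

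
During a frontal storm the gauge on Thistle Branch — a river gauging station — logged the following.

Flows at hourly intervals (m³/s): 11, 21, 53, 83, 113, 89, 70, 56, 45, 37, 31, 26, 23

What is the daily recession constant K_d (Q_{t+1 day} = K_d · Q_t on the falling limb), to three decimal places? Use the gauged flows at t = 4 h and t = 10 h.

K_d ≈ 0.006

Between t = 4 h and t = 10 h the flow falls from 113 to 31 m³/s over 6×1 h = 6 h.
Per-interval ratio K = (31/113)^(1/6) = 0.8061; K_d = K^(24/1) = 0.006.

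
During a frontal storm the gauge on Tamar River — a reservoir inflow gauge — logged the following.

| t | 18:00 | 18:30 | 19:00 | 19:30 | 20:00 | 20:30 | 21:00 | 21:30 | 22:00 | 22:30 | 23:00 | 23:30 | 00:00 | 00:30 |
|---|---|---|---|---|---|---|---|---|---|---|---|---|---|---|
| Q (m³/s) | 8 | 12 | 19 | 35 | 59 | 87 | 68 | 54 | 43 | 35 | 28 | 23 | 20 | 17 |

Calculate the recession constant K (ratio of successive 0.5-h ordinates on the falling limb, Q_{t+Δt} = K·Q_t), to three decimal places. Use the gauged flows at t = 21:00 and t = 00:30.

K ≈ 0.820

Using the recession-limb readings at t = 21:00 and t = 00:30: Q falls from 68 to 17 m³/s over 7 intervals.
K = (Q₂/Q₁)^(1/7) = (17/68)^(1/7) = 0.820.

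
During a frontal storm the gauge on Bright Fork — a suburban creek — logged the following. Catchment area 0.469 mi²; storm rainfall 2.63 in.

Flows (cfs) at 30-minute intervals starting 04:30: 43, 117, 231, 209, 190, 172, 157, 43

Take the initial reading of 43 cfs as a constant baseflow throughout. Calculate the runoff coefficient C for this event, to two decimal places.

C ≈ 0.51

ΣQ_DR = 818.0 cfs; V = ΣQ_DR·Δt = 1.472 × 10^6 ft³.
Runoff depth d = V / A = 1.351 in.
C = d / P = 1.351 / 2.63 = 0.51.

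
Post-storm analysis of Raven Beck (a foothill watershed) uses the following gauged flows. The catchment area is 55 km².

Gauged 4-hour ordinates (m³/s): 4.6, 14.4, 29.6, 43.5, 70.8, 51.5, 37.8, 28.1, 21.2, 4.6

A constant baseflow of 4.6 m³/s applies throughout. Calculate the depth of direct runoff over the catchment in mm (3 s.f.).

d ≈ 68.1 mm

Direct runoff: 0.0, 9.8, 25.0, 38.9, 66.2, 46.9, 33.2, 23.5, 16.6, 0.0 m³/s; ΣQ_DR = 260.1 m³/s.
V = ΣQ_DR · Δt = 260.1 × 14400 s = 3.745 × 10^6 m³.
Over A = 55 km², depth = V / A = 68.1 mm.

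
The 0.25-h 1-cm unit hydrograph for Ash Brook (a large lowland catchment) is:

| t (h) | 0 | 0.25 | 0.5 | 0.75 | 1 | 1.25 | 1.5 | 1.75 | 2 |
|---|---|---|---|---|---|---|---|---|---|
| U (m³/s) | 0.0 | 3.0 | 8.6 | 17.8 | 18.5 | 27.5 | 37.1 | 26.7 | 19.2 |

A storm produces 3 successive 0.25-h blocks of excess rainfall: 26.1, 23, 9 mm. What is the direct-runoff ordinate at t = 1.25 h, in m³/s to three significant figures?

Q ≈ 130 m³/s

By discrete convolution, Q_j = Σ (P_i / 10 mm) · U_{j−i}.
At t = 1.25 h (j=5): Q = (26.1/10)·27.5 + (23/10)·18.5 + (9/10)·17.8 = 130 m³/s.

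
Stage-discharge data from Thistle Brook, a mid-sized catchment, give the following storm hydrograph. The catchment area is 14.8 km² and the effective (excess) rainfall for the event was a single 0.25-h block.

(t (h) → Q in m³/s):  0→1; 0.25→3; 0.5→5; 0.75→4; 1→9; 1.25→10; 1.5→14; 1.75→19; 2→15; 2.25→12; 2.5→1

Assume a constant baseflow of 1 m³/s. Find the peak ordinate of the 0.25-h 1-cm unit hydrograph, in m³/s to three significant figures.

Direct runoff: 0.0, 2.0, 4.0, 3.0, 8.0, 9.0, 13.0, 18.0, 14.0, 11.0, 0.0 m³/s; ΣQ_DR = 82.00 m³/s, peak = 18.0 m³/s.
Runoff depth d = ΣQ_DR·Δt / A = 82.00 × 900 / (14.8 km²) = 4.986 mm.
The 1-cm UH is the DRH scaled by (10 mm)/d, so U_p = 18.0 × 10/4.986 = 36.1 m³/s.

U_p ≈ 36.1 m³/s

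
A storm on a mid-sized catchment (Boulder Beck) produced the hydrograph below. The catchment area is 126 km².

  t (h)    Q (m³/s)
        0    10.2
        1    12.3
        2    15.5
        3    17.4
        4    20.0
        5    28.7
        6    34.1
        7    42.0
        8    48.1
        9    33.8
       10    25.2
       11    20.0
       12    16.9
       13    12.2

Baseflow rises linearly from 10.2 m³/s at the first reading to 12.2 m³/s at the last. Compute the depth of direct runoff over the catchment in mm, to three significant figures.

Direct runoff: 0.00, 1.95, 4.99, 6.74, 9.18, 17.73, 22.98, 30.72, 36.67, 22.22, 13.46, 8.11, 4.85, 0.00 m³/s; ΣQ_DR = 179.6 m³/s.
V = ΣQ_DR · Δt = 179.6 × 3600 s = 6.466 × 10^5 m³.
Over A = 126 km², depth = V / A = 5.13 mm.

d ≈ 5.13 mm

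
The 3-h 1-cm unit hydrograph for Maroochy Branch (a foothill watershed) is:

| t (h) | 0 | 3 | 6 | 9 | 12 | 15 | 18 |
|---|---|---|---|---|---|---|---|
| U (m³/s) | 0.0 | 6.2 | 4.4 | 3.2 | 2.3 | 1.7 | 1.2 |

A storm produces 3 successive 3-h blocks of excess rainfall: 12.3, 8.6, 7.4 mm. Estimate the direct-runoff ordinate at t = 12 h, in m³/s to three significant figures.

By discrete convolution, Q_j = Σ (P_i / 10 mm) · U_{j−i}.
At t = 12 h (j=4): Q = (12.3/10)·2.3 + (8.6/10)·3.2 + (7.4/10)·4.4 = 8.84 m³/s.

Q ≈ 8.84 m³/s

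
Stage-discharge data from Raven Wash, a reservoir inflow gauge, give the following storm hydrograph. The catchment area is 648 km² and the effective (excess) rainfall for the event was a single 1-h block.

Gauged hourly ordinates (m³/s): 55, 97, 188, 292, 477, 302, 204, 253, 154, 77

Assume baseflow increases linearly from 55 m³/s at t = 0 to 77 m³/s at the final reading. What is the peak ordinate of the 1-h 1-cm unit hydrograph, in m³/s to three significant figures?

U_p ≈ 516 m³/s

Direct runoff: 0.00, 39.56, 128.11, 229.67, 412.22, 234.78, 134.33, 180.89, 79.44, 0.00 m³/s; ΣQ_DR = 1439 m³/s, peak = 412.22 m³/s.
Runoff depth d = ΣQ_DR·Δt / A = 1439 × 3600 / (648 km²) = 7.994 mm.
The 1-cm UH is the DRH scaled by (10 mm)/d, so U_p = 412.22 × 10/7.994 = 516 m³/s.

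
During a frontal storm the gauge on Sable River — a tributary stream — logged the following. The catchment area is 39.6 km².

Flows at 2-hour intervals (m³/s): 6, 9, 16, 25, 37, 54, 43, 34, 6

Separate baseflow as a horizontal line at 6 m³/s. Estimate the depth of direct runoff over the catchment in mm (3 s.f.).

Direct runoff: 0.0, 3.0, 10.0, 19.0, 31.0, 48.0, 37.0, 28.0, 0.0 m³/s; ΣQ_DR = 176.0 m³/s.
V = ΣQ_DR · Δt = 176.0 × 7200 s = 1.267 × 10^6 m³.
Over A = 39.6 km², depth = V / A = 32.0 mm.

d ≈ 32.0 mm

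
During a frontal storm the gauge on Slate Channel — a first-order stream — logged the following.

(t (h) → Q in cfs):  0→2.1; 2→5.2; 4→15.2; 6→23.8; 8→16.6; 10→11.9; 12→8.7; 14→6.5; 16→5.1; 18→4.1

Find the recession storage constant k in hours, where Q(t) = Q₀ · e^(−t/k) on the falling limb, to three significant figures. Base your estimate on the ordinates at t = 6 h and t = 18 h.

On the falling limb, Q drops from 23.8 to 4.1 cfs between t = 6 h and t = 18 h (Δt = 12 h).
k = −Δt / ln(Q₂/Q₁) = −12 / ln(4.1/23.8) = 6.82 h.

k ≈ 6.82 h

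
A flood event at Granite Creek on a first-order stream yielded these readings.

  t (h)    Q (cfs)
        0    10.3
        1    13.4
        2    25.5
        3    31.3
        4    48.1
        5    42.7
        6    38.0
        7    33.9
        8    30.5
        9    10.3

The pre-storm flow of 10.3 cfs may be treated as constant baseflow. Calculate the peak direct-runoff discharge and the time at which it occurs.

Subtracting baseflow gives direct-runoff ordinates: 0.0, 3.1, 15.2, 21.0, 37.8, 32.4, 27.7, 23.6, 20.2, 0.0 cfs.
The maximum is 37.8 cfs, occurring at the reading for t = 4 h.

Q_p = 37.8 cfs at t = 4 h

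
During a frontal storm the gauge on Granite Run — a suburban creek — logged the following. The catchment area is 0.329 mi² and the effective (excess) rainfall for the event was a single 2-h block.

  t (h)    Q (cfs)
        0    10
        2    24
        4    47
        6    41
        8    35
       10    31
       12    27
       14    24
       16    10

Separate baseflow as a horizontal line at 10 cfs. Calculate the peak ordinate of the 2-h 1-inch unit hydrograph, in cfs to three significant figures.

U_p ≈ 24.7 cfs

Direct runoff: 0.0, 14.0, 37.0, 31.0, 25.0, 21.0, 17.0, 14.0, 0.0 cfs; ΣQ_DR = 159.0 cfs, peak = 37.0 cfs.
Runoff depth d = ΣQ_DR·Δt / A = 159.0 × 7200 / (0.329 mi²) = 1.498 in.
The 1-inch UH is the DRH scaled by (1 in)/d, so U_p = 37.0 × 1/1.498 = 24.7 cfs.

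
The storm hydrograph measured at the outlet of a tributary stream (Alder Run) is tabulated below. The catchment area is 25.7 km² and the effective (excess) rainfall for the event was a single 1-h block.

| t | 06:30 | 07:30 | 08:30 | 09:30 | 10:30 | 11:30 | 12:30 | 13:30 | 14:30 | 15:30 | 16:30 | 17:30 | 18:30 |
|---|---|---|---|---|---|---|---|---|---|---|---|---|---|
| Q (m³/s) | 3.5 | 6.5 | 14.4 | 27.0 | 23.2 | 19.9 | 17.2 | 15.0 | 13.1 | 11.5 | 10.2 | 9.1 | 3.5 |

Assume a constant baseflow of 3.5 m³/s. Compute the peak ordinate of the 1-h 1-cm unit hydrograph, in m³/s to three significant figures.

U_p ≈ 13.0 m³/s

Direct runoff: 0.0, 3.0, 10.9, 23.5, 19.7, 16.4, 13.7, 11.5, 9.6, 8.0, 6.7, 5.6, 0.0 m³/s; ΣQ_DR = 128.6 m³/s, peak = 23.5 m³/s.
Runoff depth d = ΣQ_DR·Δt / A = 128.6 × 3600 / (25.7 km²) = 18.01 mm.
The 1-cm UH is the DRH scaled by (10 mm)/d, so U_p = 23.5 × 10/18.01 = 13.0 m³/s.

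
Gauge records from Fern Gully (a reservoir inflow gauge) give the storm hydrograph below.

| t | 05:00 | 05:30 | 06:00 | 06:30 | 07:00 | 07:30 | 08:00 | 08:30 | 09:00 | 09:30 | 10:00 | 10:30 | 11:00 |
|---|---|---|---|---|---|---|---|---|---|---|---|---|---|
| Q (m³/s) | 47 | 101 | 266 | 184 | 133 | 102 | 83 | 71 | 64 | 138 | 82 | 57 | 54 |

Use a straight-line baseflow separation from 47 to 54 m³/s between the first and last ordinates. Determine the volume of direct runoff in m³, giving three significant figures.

Direct-runoff ordinates (Q − Q_b): 0.00, 53.42, 217.83, 135.25, 83.67, 52.08, 32.50, 19.92, 12.33, 85.75, 29.17, 3.58, 0.00 m³/s.
ΣQ_DR = 725.5 m³/s.
With Δt = 0.5 h = 1800 s, V = ΣQ_DR · Δt = 725.5 × 1800 = 1.31 × 10^6 m³.

V ≈ 1.31 × 10^6 m³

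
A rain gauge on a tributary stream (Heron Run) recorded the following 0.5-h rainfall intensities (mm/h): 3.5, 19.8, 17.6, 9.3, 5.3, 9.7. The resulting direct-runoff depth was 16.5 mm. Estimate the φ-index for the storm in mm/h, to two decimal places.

φ ≈ 5.85 mm/h

Only the 4 blocks with intensity above φ contribute runoff: 19.8, 17.6, 9.3, 9.7 mm/h.
Σ(I−φ)·Δt = d  ⇒  (19.8+17.6+9.3+9.7 − 4φ)·0.5 = 16.5
φ = (56.40 − 16.5/0.5) / 4 = 5.85 mm/h.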